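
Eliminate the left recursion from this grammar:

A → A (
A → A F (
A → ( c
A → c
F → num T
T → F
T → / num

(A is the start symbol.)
A is directly left-recursive. The standard transformation for
  A → A α₁ | ... | A α_m | β₁ | ... | β_n
is
  A  → β₁ A' | ... | β_n A'
  A' → α₁ A' | ... | α_m A' | ε

A → ( c becomes A → ( c A'
A → c becomes A → c A'
A → A ( becomes A' → ( A'
A → A F ( becomes A' → F ( A'
Add A' → ε

Productions for other non-terminals are unchanged:
  F → num T
  T → F
  T → / num

Resulting grammar:
A → ( c A'
A → c A'
A' → ( A'
A' → F ( A'
A' → ε
F → num T
T → F
T → / num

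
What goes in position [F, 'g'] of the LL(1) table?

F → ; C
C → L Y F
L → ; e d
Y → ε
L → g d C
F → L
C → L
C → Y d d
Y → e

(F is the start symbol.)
F → L

To find M[F, 'g'], we find productions for F where 'g' is in the predict set (PREDICT(N → α) = (FIRST(α) \ {ε}) ∪ (FOLLOW(N) if α ⇒* ε)).

Relevant sets:
  FIRST(L) = { ';', 'g' }

F → ; C: PREDICT = { ';' }
F → L: PREDICT = { ';', 'g' }
  'g' is in predict set, so this production goes in M[F, 'g']

M[F, 'g'] = F → L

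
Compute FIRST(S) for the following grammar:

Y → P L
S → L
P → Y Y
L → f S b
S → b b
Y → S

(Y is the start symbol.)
FIRST sets of the other non-terminals involved (by the same procedure, iterated to a fixed point):
  FIRST(L) = { 'f' }

From S → L:
  - L is a non-terminal: add FIRST(L) \ {ε} = { 'f' }
    L is not nullable, so stop
From S → b b:
  - b is a terminal: add 'b' and stop

Collecting: FIRST(S) = { 'b', 'f' }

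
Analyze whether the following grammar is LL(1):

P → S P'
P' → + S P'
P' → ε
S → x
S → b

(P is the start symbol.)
A grammar is LL(1) if for each non-terminal N with multiple productions, the predict sets of those productions are pairwise disjoint, where PREDICT(N → α) = (FIRST(α) \ {ε}) ∪ (FOLLOW(N) if α ⇒* ε).

Relevant sets:
  FOLLOW(P') = { $ }

For P':
  PREDICT(P' → '+' S P') = { '+' }
  PREDICT(P' → ε) = { $ }
For S:
  PREDICT(S → x) = { 'x' }
  PREDICT(S → b) = { 'b' }
P has a single production, so nothing to check there.

All predict sets are disjoint. The grammar IS LL(1).

Answer: Yes, the grammar is LL(1).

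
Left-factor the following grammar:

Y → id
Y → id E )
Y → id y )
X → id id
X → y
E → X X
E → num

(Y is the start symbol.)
Y → id Y'
Y' → ε
Y' → E )
Y' → y )
X → id id
X → y
E → X X
E → num

Left-factoring transforms A → αβ₁ | αβ₂ into A → αA' and A' → β₁ | β₂
(α is the longest common prefix among the alternatives). Repeat until
no nonterminal has two alternatives with a common prefix.

Round 1: Y has alternatives sharing prefix 'id'. Introduce Y': Y → id Y'
  Add: Y' → ε
  Add: Y' → E )
  Add: Y' → y )

No remaining common prefixes — done.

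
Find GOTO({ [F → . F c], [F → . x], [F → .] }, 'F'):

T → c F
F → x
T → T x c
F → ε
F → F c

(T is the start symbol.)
GOTO(I, 'F') = CLOSURE({ [A → αX.β] : [A → α.Xβ] ∈ I, X = 'F' })

Items with dot before 'F', with the dot advanced:
  [F → . F c] → [F → F . c]
Closure adds nothing (no advanced item has the dot before a non-terminal).

GOTO = { [F → F . c] }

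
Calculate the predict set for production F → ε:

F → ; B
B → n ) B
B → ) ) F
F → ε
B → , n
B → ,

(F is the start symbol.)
{ $ }

PREDICT(F → ε) = (FIRST(RHS) \ {ε}) ∪ (FOLLOW(F) if ε ∈ FIRST(RHS), i.e. RHS ⇒* ε)
The right-hand side is ε (FIRST(ε) = { ε }), so the predict set is FOLLOW(F) = { $ }
PREDICT(F → ε) = { $ }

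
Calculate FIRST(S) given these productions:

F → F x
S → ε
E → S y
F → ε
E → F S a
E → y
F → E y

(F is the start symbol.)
{ ε }

To compute FIRST(S), examine every production with S on the left-hand side, reading each right-hand side left to right until a non-nullable symbol is reached.

From S → ε:
  - ε-production, so ε ∈ FIRST(S)

Collecting: FIRST(S) = { ε }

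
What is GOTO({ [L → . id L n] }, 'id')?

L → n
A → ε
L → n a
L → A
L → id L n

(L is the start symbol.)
GOTO(I, 'id') = CLOSURE({ [A → αX.β] : [A → α.Xβ] ∈ I, X = 'id' })

Items with dot before 'id', with the dot advanced:
  [L → . id L n] → [L → id . L n]
Closure of the advanced items:
  [L → id . L n] has the dot before L: add [L → . n], [L → . n a], [L → . A], [L → . id L n]
  [L → . A] has the dot before A: add [A → .]

GOTO = { [A → .], [L → . A], [L → . id L n], [L → . n a], [L → . n], [L → id . L n] }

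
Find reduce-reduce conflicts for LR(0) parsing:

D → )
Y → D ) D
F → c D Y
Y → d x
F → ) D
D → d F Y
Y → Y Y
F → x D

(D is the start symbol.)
No reduce-reduce conflicts

A reduce-reduce conflict occurs when an LR(0) state has two complete items [A → α .] and [B → β .] — both call for a reduction, and with no lookahead the parser cannot choose between them.

Augment with D' → D and build the canonical LR(0) collection (I0 = CLOSURE({[D' → . D]}), then GOTO on every symbol after a dot until no new states appear). It has 19 states:
  I0: { [D → . )], [D → . d F Y], [D' → . D] }  — shift
  I1: { [D → ) .] }  — reduce
  I2: { [D' → D .] }  — accept
  I3: { [D → d . F Y], [F → . ) D], [F → . c D Y], [F → . x D] }  — shift
  I4: { [D → . )], [D → . d F Y], [F → ) . D] }  — shift
  I5: { [D → . )], [D → . d F Y], [D → d F . Y], [Y → . D ) D], [Y → . Y Y], [Y → . d x] }  — shift
  I6: { [D → . )], [D → . d F Y], [F → c . D Y] }  — shift
  I7: { [D → . )], [D → . d F Y], [F → x . D] }  — shift
  I8: { [F → x D .] }  — reduce
  I9: { [D → . )], [D → . d F Y], [F → c D . Y], [Y → . D ) D], [Y → . Y Y], [Y → . d x] }  — shift
  I10: { [Y → D . ) D] }  — shift
  I11: { [D → . )], [D → . d F Y], [F → c D Y .], [Y → . D ) D], [Y → . Y Y], [Y → . d x], [Y → Y . Y] }  — shift, reduce
  I12: { [D → d . F Y], [F → . ) D], [F → . c D Y], [F → . x D], [Y → d . x] }  — shift
  I13: { [D → . )], [D → . d F Y], [F → x . D], [Y → d x .] }  — shift, reduce
  I14: { [D → . )], [D → . d F Y], [Y → . D ) D], [Y → . Y Y], [Y → . d x], [Y → Y . Y], [Y → Y Y .] }  — shift, reduce
  I15: { [D → . )], [D → . d F Y], [Y → D ) . D] }  — shift
  I16: { [Y → D ) D .] }  — reduce
  I17: { [D → . )], [D → . d F Y], [D → d F Y .], [Y → . D ) D], [Y → . Y Y], [Y → . d x], [Y → Y . Y] }  — shift, reduce
  I18: { [F → ) D .] }  — reduce

No state contains more than one complete item.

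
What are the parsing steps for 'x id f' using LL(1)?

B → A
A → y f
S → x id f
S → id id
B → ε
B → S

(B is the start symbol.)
LL(1) parsing maintains a stack (initially the start symbol over $) and the input. At each step: if the stack top is a terminal, match it against the current input token; if it is a non-terminal N, replace it with the RHS of M[N, lookahead] (the unique production whose predict set contains the lookahead).

Stack is shown with the top on the left.

Stack     Input     Action
--------------------------
B $       x id f $  output B → S
S $       x id f $  output S → x id f
x id f $  x id f $  match 'x'
id f $    id f $    match 'id'
f $       f $       match 'f'
$         $         accept

The string is accepted.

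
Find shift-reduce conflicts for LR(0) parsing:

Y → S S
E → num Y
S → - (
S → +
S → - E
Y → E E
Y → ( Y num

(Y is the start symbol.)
No shift-reduce conflicts

A shift-reduce conflict occurs when an LR(0) state has both:
  - a complete (reduce) item [A → α .] (dot at the end), and
  - a shift item [B → β . c γ] (dot before a terminal).

Augment with Y' → Y and build the canonical LR(0) collection (I0 = CLOSURE({[Y' → . Y]}), then GOTO on every symbol after a dot until no new states appear). It has 15 states:
  I0: { [E → . num Y], [S → . +], [S → . - (], [S → . - E], [Y → . ( Y num], [Y → . E E], [Y → . S S], [Y' → . Y] }  — shift
  I1: { [E → . num Y], [S → . +], [S → . - (], [S → . - E], [Y → ( . Y num], [Y → . ( Y num], [Y → . E E], [Y → . S S] }  — shift
  I2: { [S → + .] }  — reduce
  I3: { [E → . num Y], [S → - . (], [S → - . E] }  — shift
  I4: { [E → . num Y], [Y → E . E] }  — shift
  I5: { [S → . +], [S → . - (], [S → . - E], [Y → S . S] }  — shift
  I6: { [Y' → Y .] }  — accept
  I7: { [E → . num Y], [E → num . Y], [S → . +], [S → . - (], [S → . - E], [Y → . ( Y num], [Y → . E E], [Y → . S S] }  — shift
  I8: { [E → num Y .] }  — reduce
  I9: { [Y → S S .] }  — reduce
  I10: { [Y → E E .] }  — reduce
  I11: { [S → - ( .] }  — reduce
  I12: { [S → - E .] }  — reduce
  I13: { [Y → ( Y . num] }  — shift
  I14: { [Y → ( Y num .] }  — reduce

No state contains both a complete item and a shift item.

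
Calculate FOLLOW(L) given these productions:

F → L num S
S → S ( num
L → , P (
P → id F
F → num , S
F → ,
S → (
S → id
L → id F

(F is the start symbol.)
{ 'num' }

In F → L num S: L is followed by num S, add FIRST(num S) \ {ε} = { 'num' }

Taking the union: FOLLOW(L) = { 'num' }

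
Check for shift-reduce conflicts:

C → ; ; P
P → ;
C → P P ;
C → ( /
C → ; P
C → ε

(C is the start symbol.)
Yes — I0: [C → .] vs [C → . ( /]; I2: [P → ; .] vs [C → ; . ; P]; I8: [P → ; .] vs [P → . ;]

A shift-reduce conflict occurs when an LR(0) state has both:
  - a complete (reduce) item [A → α .] (dot at the end), and
  - a shift item [B → β . c γ] (dot before a terminal).

Augment with C' → C and build the canonical LR(0) collection (I0 = CLOSURE({[C' → . C]}), then GOTO on every symbol after a dot until no new states appear). It has 12 states:
  I0: { [C → . ( /], [C → . ; ; P], [C → . ; P], [C → . P P ;], [C → .], [C' → . C], [P → . ;] }  — shift, reduce
  I1: { [C → ( . /] }  — shift
  I2: { [C → ; . ; P], [C → ; . P], [P → . ;], [P → ; .] }  — shift, reduce
  I3: { [C' → C .] }  — accept
  I4: { [C → P . P ;], [P → . ;] }  — shift
  I5: { [P → ; .] }  — reduce
  I6: { [C → P P . ;] }  — shift
  I7: { [C → P P ; .] }  — reduce
  I8: { [C → ; ; . P], [P → . ;], [P → ; .] }  — shift, reduce
  I9: { [C → ; P .] }  — reduce
  I10: { [C → ; ; P .] }  — reduce
  I11: { [C → ( / .] }  — reduce

I0 contains reduce item [C → .] and shift items [C → . ( /], [C → . ; ; P], [C → . ; P], [P → . ;] — shift-reduce conflict.
I2 contains reduce item [P → ; .] and shift items [C → ; . ; P], [P → . ;] — shift-reduce conflict.
I8 contains reduce item [P → ; .] and shift item [P → . ;] — shift-reduce conflict.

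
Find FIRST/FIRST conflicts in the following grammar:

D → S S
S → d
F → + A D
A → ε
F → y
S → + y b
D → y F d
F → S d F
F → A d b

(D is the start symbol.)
A FIRST/FIRST conflict occurs when two productions N → α and N → β for the same non-terminal have FIRST(α) ∩ FIRST(β) ≠ ∅ (with ε ∈ FIRST of a nullable right-hand side, so two nullable alternatives also conflict).

FIRST sets of the non-terminals at (or reachable through a nullable prefix from) the front of some alternative:
  FIRST(S) = { '+', 'd' }
  FIRST(A) = { ε }

Productions for D:
  D → S S: FIRST = { '+', 'd' }
  D → y F d: FIRST = { 'y' }
Productions for S:
  S → d: FIRST = { 'd' }
  S → + y b: FIRST = { '+' }
Productions for F:
  F → + A D: FIRST = { '+' }
  F → y: FIRST = { 'y' }
  F → S d F: FIRST = { '+', 'd' }
  F → A d b: FIRST = { 'd' }
A has only one production, so no FIRST/FIRST conflict is possible there.

Conflict for F: F → + A D and F → S d F
  Overlap: { '+' }
Conflict for F: F → S d F and F → A d b
  Overlap: { 'd' }

Answer: Yes. F → '+' A D / F → S d F on { '+' }; F → S d F / F → A d b on { 'd' }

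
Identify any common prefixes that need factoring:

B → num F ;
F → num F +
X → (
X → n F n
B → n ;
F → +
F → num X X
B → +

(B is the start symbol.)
Yes, F has productions with common prefix 'num'

Left-factoring is needed when two productions for the same non-terminal
share a common prefix on the right-hand side.

Productions for B:
  B → num F ;
  B → n ;
  B → +
Productions for F:
  F → num F +
  F → +
  F → num X X
Productions for X:
  X → (
  X → n F n

Found common prefix 'num' in productions for F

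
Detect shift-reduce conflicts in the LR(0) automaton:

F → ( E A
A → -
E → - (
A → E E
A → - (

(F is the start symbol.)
Yes — I5: [A → - .] vs [A → - . (]

Augment with F' → F and build the canonical LR(0) collection (I0 = CLOSURE({[F' → . F]}), then GOTO on every symbol after a dot until no new states appear). It has 11 states:
  I0: { [F → . ( E A], [F' → . F] }  — shift
  I1: { [E → . - (], [F → ( . E A] }  — shift
  I2: { [F' → F .] }  — accept
  I3: { [E → - . (] }  — shift
  I4: { [A → . - (], [A → . -], [A → . E E], [E → . - (], [F → ( E . A] }  — shift
  I5: { [A → - . (], [A → - .], [E → - . (] }  — shift, reduce
  I6: { [F → ( E A .] }  — reduce
  I7: { [A → E . E], [E → . - (] }  — shift
  I8: { [A → E E .] }  — reduce
  I9: { [A → - ( .], [E → - ( .] }  — 2 reduces
  I10: { [E → - ( .] }  — reduce

I5 contains reduce item [A → - .] and shift items [A → - . (], [E → - . (] — shift-reduce conflict.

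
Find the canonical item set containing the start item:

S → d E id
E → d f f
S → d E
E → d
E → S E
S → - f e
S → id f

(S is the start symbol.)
{ [S → . - f e], [S → . d E id], [S → . d E], [S → . id f], [S' → . S] }

First, augment the grammar with S' → S
I₀ = CLOSURE({ [S' → . S] }):
  [S' → . S] has the dot before S: add [S → . d E id], [S → . d E], [S → . - f e], [S → . id f]
No further items can be added.

I₀ = { [S → . - f e], [S → . d E id], [S → . d E], [S → . id f], [S' → . S] }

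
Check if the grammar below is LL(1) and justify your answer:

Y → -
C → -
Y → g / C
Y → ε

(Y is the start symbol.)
Yes, the grammar is LL(1).

Relevant sets:
  FOLLOW(Y) = { $ }

For Y:
  PREDICT(Y → '-') = { '-' }
  PREDICT(Y → g '/' C) = { 'g' }
  PREDICT(Y → ε) = { $ }
C has a single production, so nothing to check there.

All predict sets are disjoint. The grammar IS LL(1).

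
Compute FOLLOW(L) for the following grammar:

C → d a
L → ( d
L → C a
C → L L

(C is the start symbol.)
In C → L L: L is followed by L, add FIRST(L) \ {ε} = { '(', 'd' }
In C → L L: L is at the end, add FOLLOW(C)

The FOLLOW sets referred to above (computed the same way, to a fixed point):
  FOLLOW(C) = { $, 'a' }

Taking the union: FOLLOW(L) = { $, '(', 'a', 'd' }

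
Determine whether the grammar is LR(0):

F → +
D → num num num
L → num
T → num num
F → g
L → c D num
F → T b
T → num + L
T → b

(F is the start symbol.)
Augment with F' → F and build the canonical LR(0) collection (I0 = CLOSURE({[F' → . F]}), then GOTO on every symbol after a dot until no new states appear). It has 18 states:
  I0: { [F → . +], [F → . T b], [F → . g], [F' → . F], [T → . b], [T → . num + L], [T → . num num] }  — shift
  I1: { [F → + .] }  — reduce
  I2: { [F' → F .] }  — accept
  I3: { [F → T . b] }  — shift
  I4: { [T → b .] }  — reduce
  I5: { [F → g .] }  — reduce
  I6: { [T → num . + L], [T → num . num] }  — shift
  I7: { [L → . c D num], [L → . num], [T → num + . L] }  — shift
  I8: { [T → num num .] }  — reduce
  I9: { [T → num + L .] }  — reduce
  I10: { [D → . num num num], [L → c . D num] }  — shift
  I11: { [L → num .] }  — reduce
  I12: { [L → c D . num] }  — shift
  I13: { [D → num . num num] }  — shift
  I14: { [D → num num . num] }  — shift
  I15: { [D → num num num .] }  — reduce
  I16: { [L → c D num .] }  — reduce
  I17: { [F → T b .] }  — reduce

Every state is either a pure shift/goto state or contains exactly one complete item and nothing to shift — no conflicts. The grammar is LR(0).

Answer: Yes, the grammar is LR(0)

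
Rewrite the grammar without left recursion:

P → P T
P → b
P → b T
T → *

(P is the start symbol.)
P is directly left-recursive. The standard transformation for
  A → A α₁ | ... | A α_m | β₁ | ... | β_n
is
  A  → β₁ A' | ... | β_n A'
  A' → α₁ A' | ... | α_m A' | ε

P → b becomes P → b P'
P → b T becomes P → b T P'
P → P T becomes P' → T P'
Add P' → ε

Productions for other non-terminals are unchanged:
  T → *

Resulting grammar:
P → b P'
P → b T P'
P' → T P'
P' → ε
T → *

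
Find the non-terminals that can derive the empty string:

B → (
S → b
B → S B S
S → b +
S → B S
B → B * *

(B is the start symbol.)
None

A non-terminal is nullable if it can derive ε (the empty string): either it has an ε-production, or it has a production whose right-hand side consists entirely of nullable non-terminals.

There are no ε-productions, so no non-terminal can derive ε.
No non-terminals are nullable.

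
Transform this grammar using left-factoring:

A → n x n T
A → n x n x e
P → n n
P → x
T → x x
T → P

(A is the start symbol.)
Left-factoring transforms A → αβ₁ | αβ₂ into A → αA' and A' → β₁ | β₂
(α is the longest common prefix among the alternatives). Repeat until
no nonterminal has two alternatives with a common prefix.

Round 1: A has alternatives sharing prefix 'n x n'. Introduce A': A → n x n A'
  Add: A' → T
  Add: A' → x e

No remaining common prefixes — done.

Resulting grammar:
A → n x n A'
A' → T
A' → x e
P → n n
P → x
T → x x
T → P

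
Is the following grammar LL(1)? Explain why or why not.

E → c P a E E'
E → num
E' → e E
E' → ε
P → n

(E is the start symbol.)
A grammar is LL(1) if for each non-terminal N with multiple productions, the predict sets of those productions are pairwise disjoint, where PREDICT(N → α) = (FIRST(α) \ {ε}) ∪ (FOLLOW(N) if α ⇒* ε).

Relevant sets:
  FOLLOW(E') = { $, 'e' }

For E:
  PREDICT(E → c P a E E') = { 'c' }
  PREDICT(E → num) = { 'num' }
For E':
  PREDICT(E' → e E) = { 'e' }
  PREDICT(E' → ε) = { $, 'e' }
P has a single production, so nothing to check there.

Conflict found: Predict set conflict for E': { 'e' }
The grammar is NOT LL(1).

Answer: No. Predict set conflict for E': { 'e' }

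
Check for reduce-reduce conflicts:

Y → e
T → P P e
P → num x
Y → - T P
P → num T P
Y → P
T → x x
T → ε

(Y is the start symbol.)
A reduce-reduce conflict occurs when an LR(0) state has two complete items [A → α .] and [B → β .] — both call for a reduction, and with no lookahead the parser cannot choose between them.

Augment with Y' → Y and build the canonical LR(0) collection (I0 = CLOSURE({[Y' → . Y]}), then GOTO on every symbol after a dot until no new states appear). It has 16 states:
  I0: { [P → . num T P], [P → . num x], [Y → . - T P], [Y → . P], [Y → . e], [Y' → . Y] }  — shift
  I1: { [P → . num T P], [P → . num x], [T → . P P e], [T → . x x], [T → .], [Y → - . T P] }  — shift, reduce
  I2: { [Y → P .] }  — reduce
  I3: { [Y' → Y .] }  — accept
  I4: { [Y → e .] }  — reduce
  I5: { [P → . num T P], [P → . num x], [P → num . T P], [P → num . x], [T → . P P e], [T → . x x], [T → .] }  — shift, reduce
  I6: { [P → . num T P], [P → . num x], [T → P . P e] }  — shift
  I7: { [P → . num T P], [P → . num x], [P → num T . P] }  — shift
  I8: { [P → num x .], [T → x . x] }  — shift, reduce
  I9: { [T → x x .] }  — reduce
  I10: { [P → num T P .] }  — reduce
  I11: { [T → P P . e] }  — shift
  I12: { [T → P P e .] }  — reduce
  I13: { [P → . num T P], [P → . num x], [Y → - T . P] }  — shift
  I14: { [T → x . x] }  — shift
  I15: { [Y → - T P .] }  — reduce

No state contains more than one complete item.

Answer: No reduce-reduce conflicts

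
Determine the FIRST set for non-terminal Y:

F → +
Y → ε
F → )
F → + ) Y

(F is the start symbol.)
{ ε }

To compute FIRST(Y), examine every production with Y on the left-hand side, reading each right-hand side left to right until a non-nullable symbol is reached.

From Y → ε:
  - ε-production, so ε ∈ FIRST(Y)

Collecting: FIRST(Y) = { ε }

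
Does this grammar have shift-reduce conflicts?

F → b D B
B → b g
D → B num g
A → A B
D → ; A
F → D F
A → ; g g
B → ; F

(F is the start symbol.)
Yes — I16: [D → ; A .] vs [B → . ; F]

A shift-reduce conflict occurs when an LR(0) state has both:
  - a complete (reduce) item [A → α .] (dot at the end), and
  - a shift item [B → β . c γ] (dot before a terminal).

Augment with F' → F and build the canonical LR(0) collection (I0 = CLOSURE({[F' → . F]}), then GOTO on every symbol after a dot until no new states appear). It has 20 states:
  I0: { [B → . ; F], [B → . b g], [D → . ; A], [D → . B num g], [F → . D F], [F → . b D B], [F' → . F] }  — shift
  I1: { [A → . ; g g], [A → . A B], [B → . ; F], [B → . b g], [B → ; . F], [D → . ; A], [D → . B num g], [D → ; . A], [F → . D F], [F → . b D B] }  — shift
  I2: { [D → B . num g] }  — shift
  I3: { [B → . ; F], [B → . b g], [D → . ; A], [D → . B num g], [F → . D F], [F → . b D B], [F → D . F] }  — shift
  I4: { [F' → F .] }  — accept
  I5: { [B → . ; F], [B → . b g], [B → b . g], [D → . ; A], [D → . B num g], [F → b . D B] }  — shift
  I6: { [B → . ; F], [B → . b g], [F → b D . B] }  — shift
  I7: { [B → b . g] }  — shift
  I8: { [B → b g .] }  — reduce
  I9: { [B → . ; F], [B → . b g], [B → ; . F], [D → . ; A], [D → . B num g], [F → . D F], [F → . b D B] }  — shift
  I10: { [F → b D B .] }  — reduce
  I11: { [B → ; F .] }  — reduce
  I12: { [F → D F .] }  — reduce
  I13: { [D → B num . g] }  — shift
  I14: { [D → B num g .] }  — reduce
  I15: { [A → . ; g g], [A → . A B], [A → ; . g g], [B → . ; F], [B → . b g], [B → ; . F], [D → . ; A], [D → . B num g], [D → ; . A], [F → . D F], [F → . b D B] }  — shift
  I16: { [A → A . B], [B → . ; F], [B → . b g], [D → ; A .] }  — shift, reduce
  I17: { [A → A B .] }  — reduce
  I18: { [A → ; g . g] }  — shift
  I19: { [A → ; g g .] }  — reduce

I16 contains reduce item [D → ; A .] and shift items [B → . ; F], [B → . b g] — shift-reduce conflict.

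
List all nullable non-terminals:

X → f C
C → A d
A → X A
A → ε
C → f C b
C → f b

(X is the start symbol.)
{ 'A' }

ε-productions: A → ε
So A is immediately nullable.
No further non-terminal can be added: every production for the remaining non-terminals contains a terminal or a non-nullable non-terminal.
Nullable = { 'A' }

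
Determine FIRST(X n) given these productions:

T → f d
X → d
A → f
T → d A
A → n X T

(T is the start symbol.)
FIRST sets of the non-terminals involved (from the grammar, by fixed-point iteration):
  FIRST(X) = { 'd' }

To compute FIRST(X n), process the symbols left to right:
Symbol X is a non-terminal. Add FIRST(X) \ {ε} = { 'd' }
X is not nullable (ε ∉ FIRST(X)), so stop here.
FIRST(X n) = { 'd' }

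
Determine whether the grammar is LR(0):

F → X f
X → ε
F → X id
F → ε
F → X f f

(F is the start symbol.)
A grammar is LR(0) if no state in the canonical LR(0) collection has:
  - both a shift item (dot before a terminal) and a complete item (shift-reduce conflict), or
  - two or more complete items (reduce-reduce conflict; the accept item [F' → F .] counts as a complete item here).

Augment with F' → F and build the canonical LR(0) collection (I0 = CLOSURE({[F' → . F]}), then GOTO on every symbol after a dot until no new states appear). It has 6 states:
  I0: { [F → . X f f], [F → . X f], [F → . X id], [F → .], [F' → . F], [X → .] }  — 2 reduces
  I1: { [F' → F .] }  — accept
  I2: { [F → X . f f], [F → X . f], [F → X . id] }  — shift
  I3: { [F → X f . f], [F → X f .] }  — shift, reduce
  I4: { [F → X id .] }  — reduce
  I5: { [F → X f f .] }  — reduce

Conflict in state I0:
  Reduce-reduce conflict: [F → .] and [X → .]
So the grammar is NOT LR(0).

Answer: No. Reduce-reduce conflict: [F → .] and [X → .]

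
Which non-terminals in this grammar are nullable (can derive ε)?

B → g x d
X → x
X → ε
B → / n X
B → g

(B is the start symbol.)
{ 'X' }

A non-terminal is nullable if it can derive ε (the empty string): either it has an ε-production, or it has a production whose right-hand side consists entirely of nullable non-terminals.

ε-productions: X → ε
So X is immediately nullable.
No further non-terminal can be added: every production for the remaining non-terminals contains a terminal or a non-nullable non-terminal.
Nullable = { 'X' }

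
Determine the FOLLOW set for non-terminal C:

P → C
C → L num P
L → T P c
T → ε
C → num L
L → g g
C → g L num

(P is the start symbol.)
{ $, 'c' }

To compute FOLLOW(C), find every occurrence of C on a right-hand side N → α C β: add FIRST(β) \ {ε}, and if β is empty or nullable also add FOLLOW(N). Iterate to a fixed point.

In P → C: C is at the end, add FOLLOW(P)

The FOLLOW sets referred to above (computed the same way, to a fixed point):
  FOLLOW(P) = { $, 'c' }

Taking the union: FOLLOW(C) = { $, 'c' }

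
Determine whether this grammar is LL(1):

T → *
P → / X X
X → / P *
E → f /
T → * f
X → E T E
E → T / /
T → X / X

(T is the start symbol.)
No. Predict set conflict for T: { '*' }

Relevant sets:
  FIRST(X) = { '*', '/', 'f' }
  FIRST(E) = { '*', '/', 'f' }
  FIRST(T) = { '*', '/', 'f' }

For T:
  PREDICT(T → '*') = { '*' }
  PREDICT(T → '*' f) = { '*' }
  PREDICT(T → X '/' X) = { '*', '/', 'f' }
For X:
  PREDICT(X → '/' P '*') = { '/' }
  PREDICT(X → E T E) = { '*', '/', 'f' }
For E:
  PREDICT(E → f '/') = { 'f' }
  PREDICT(E → T '/' '/') = { '*', '/', 'f' }
P has a single production, so nothing to check there.

Conflict found: Predict set conflict for T: { '*' }
The grammar is NOT LL(1).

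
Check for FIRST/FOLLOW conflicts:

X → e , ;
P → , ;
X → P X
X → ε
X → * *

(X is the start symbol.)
A FIRST/FOLLOW conflict occurs when a non-terminal N has a nullable alternative N → β (β ⇒* ε) and another alternative N → α with FIRST(α) ∩ FOLLOW(N) ≠ ∅: on such a lookahead the parser cannot decide between expanding α and letting N vanish via β.

Nullable non-terminals: X.
FIRST sets used below: FIRST(P) = { ',' }

X: nullable alternative(s) X → ε; FOLLOW(X) = { $ }
  X → e , ;: FIRST \ {ε} = { 'e' } — disjoint from FOLLOW(X)
  X → P X: FIRST \ {ε} = { ',' } — disjoint from FOLLOW(X)
  X → ε: FIRST \ {ε} = { } — this is the only nullable alternative, skip
  X → * *: FIRST \ {ε} = { '*' } — disjoint from FOLLOW(X)

P has no nullable alternative, so no FIRST/FOLLOW check is needed there.

No FIRST/FOLLOW conflicts found.

Answer: No FIRST/FOLLOW conflicts.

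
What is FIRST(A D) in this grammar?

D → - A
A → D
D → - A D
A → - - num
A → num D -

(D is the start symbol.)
FIRST sets of the non-terminals involved (from the grammar, by fixed-point iteration):
  FIRST(A) = { '-', 'num' }

To compute FIRST(A D), process the symbols left to right:
Symbol A is a non-terminal. Add FIRST(A) \ {ε} = { '-', 'num' }
A is not nullable (ε ∉ FIRST(A)), so stop here.
FIRST(A D) = { '-', 'num' }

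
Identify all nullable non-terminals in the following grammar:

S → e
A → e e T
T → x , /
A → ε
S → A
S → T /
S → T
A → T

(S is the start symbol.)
ε-productions: A → ε
So A is immediately nullable.
S → A: every symbol on the right is nullable, so S is nullable too.
No further non-terminal can be added: every production for the remaining non-terminals contains a terminal or a non-nullable non-terminal.
Nullable = { 'A', 'S' }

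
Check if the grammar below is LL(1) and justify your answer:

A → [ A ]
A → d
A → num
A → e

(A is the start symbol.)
A grammar is LL(1) if for each non-terminal N with multiple productions, the predict sets of those productions are pairwise disjoint, where PREDICT(N → α) = (FIRST(α) \ {ε}) ∪ (FOLLOW(N) if α ⇒* ε).

For A:
  PREDICT(A → '[' A ']') = { '[' }
  PREDICT(A → d) = { 'd' }
  PREDICT(A → num) = { 'num' }
  PREDICT(A → e) = { 'e' }

All predict sets are disjoint. The grammar IS LL(1).

Answer: Yes, the grammar is LL(1).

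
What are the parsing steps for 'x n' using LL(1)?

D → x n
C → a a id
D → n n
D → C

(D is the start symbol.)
Stack is shown with the top on the left.

Stack  Input  Action
--------------------
D $    x n $  output D → x n
x n $  x n $  match 'x'
n $    n $    match 'n'
$      $      accept

The string is accepted.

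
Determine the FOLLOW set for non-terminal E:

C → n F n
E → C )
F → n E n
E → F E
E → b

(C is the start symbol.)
To compute FOLLOW(E), find every occurrence of E on a right-hand side N → α E β: add FIRST(β) \ {ε}, and if β is empty or nullable also add FOLLOW(N). Iterate to a fixed point.

In F → n E n: E is followed by n, add FIRST(n) \ {ε} = { 'n' }
In E → F E: E is at the end; this adds FOLLOW(E) to itself — nothing new

Taking the union: FOLLOW(E) = { 'n' }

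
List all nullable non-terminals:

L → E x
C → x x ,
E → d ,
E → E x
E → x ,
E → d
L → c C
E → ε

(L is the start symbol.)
{ 'E' }

A non-terminal is nullable if it can derive ε (the empty string): either it has an ε-production, or it has a production whose right-hand side consists entirely of nullable non-terminals.

ε-productions: E → ε
So E is immediately nullable.
No further non-terminal can be added: every production for the remaining non-terminals contains a terminal or a non-nullable non-terminal.
Nullable = { 'E' }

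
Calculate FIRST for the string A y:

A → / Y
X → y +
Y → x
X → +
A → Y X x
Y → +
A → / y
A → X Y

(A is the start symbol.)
{ '+', '/', 'x', 'y' }

FIRST sets of the non-terminals involved (from the grammar, by fixed-point iteration):
  FIRST(A) = { '+', '/', 'x', 'y' }

To compute FIRST(A y), process the symbols left to right:
Symbol A is a non-terminal. Add FIRST(A) \ {ε} = { '+', '/', 'x', 'y' }
A is not nullable (ε ∉ FIRST(A)), so stop here.
FIRST(A y) = { '+', '/', 'x', 'y' }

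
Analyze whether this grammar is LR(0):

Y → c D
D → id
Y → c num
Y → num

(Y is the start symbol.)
Yes, the grammar is LR(0)

Augment with Y' → Y and build the canonical LR(0) collection (I0 = CLOSURE({[Y' → . Y]}), then GOTO on every symbol after a dot until no new states appear). It has 7 states:
  I0: { [Y → . c D], [Y → . c num], [Y → . num], [Y' → . Y] }  — shift
  I1: { [Y' → Y .] }  — accept
  I2: { [D → . id], [Y → c . D], [Y → c . num] }  — shift
  I3: { [Y → num .] }  — reduce
  I4: { [Y → c D .] }  — reduce
  I5: { [D → id .] }  — reduce
  I6: { [Y → c num .] }  — reduce

Every state is either a pure shift/goto state or contains exactly one complete item and nothing to shift — no conflicts. The grammar is LR(0).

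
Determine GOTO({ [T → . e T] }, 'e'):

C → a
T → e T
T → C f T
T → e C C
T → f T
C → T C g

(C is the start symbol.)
{ [C → . T C g], [C → . a], [T → . C f T], [T → . e C C], [T → . e T], [T → . f T], [T → e . T] }

GOTO(I, 'e') = CLOSURE({ [A → αX.β] : [A → α.Xβ] ∈ I, X = 'e' })

Items with dot before 'e', with the dot advanced:
  [T → . e T] → [T → e . T]
Closure of the advanced items:
  [T → e . T] has the dot before T: add [T → . e T], [T → . C f T], [T → . e C C], [T → . f T]
  [T → . C f T] has the dot before C: add [C → . a], [C → . T C g]

GOTO = { [C → . T C g], [C → . a], [T → . C f T], [T → . e C C], [T → . e T], [T → . f T], [T → e . T] }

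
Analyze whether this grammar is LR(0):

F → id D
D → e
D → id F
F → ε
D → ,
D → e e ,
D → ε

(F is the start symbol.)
A grammar is LR(0) if no state in the canonical LR(0) collection has:
  - both a shift item (dot before a terminal) and a complete item (shift-reduce conflict), or
  - two or more complete items (reduce-reduce conflict; the accept item [F' → F .] counts as a complete item here).

Augment with F' → F and build the canonical LR(0) collection (I0 = CLOSURE({[F' → . F]}), then GOTO on every symbol after a dot until no new states appear). It has 10 states:
  I0: { [F → . id D], [F → .], [F' → . F] }  — shift, reduce
  I1: { [F' → F .] }  — accept
  I2: { [D → . ,], [D → . e e ,], [D → . e], [D → . id F], [D → .], [F → id . D] }  — shift, reduce
  I3: { [D → , .] }  — reduce
  I4: { [F → id D .] }  — reduce
  I5: { [D → e . e ,], [D → e .] }  — shift, reduce
  I6: { [D → id . F], [F → . id D], [F → .] }  — shift, reduce
  I7: { [D → id F .] }  — reduce
  I8: { [D → e e . ,] }  — shift
  I9: { [D → e e , .] }  — reduce

Conflict in state I0:
  Shift-reduce conflict between [F → .] and [F → . id D]
So the grammar is NOT LR(0).

Answer: No. Shift-reduce conflict between [F → .] and [F → . id D]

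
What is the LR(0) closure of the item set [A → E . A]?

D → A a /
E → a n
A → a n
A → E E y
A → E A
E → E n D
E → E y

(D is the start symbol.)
Start with: [A → E . A]
  [A → E . A] has the dot before A: add [A → . a n], [A → . E E y], [A → . E A]
  [A → . E E y] has the dot before E: add [E → . a n], [E → . E n D], [E → . E y]
No further items can be added.

CLOSURE = { [A → . E A], [A → . E E y], [A → . a n], [A → E . A], [E → . E n D], [E → . E y], [E → . a n] }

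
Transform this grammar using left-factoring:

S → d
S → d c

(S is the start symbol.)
S → d S'
S' → ε
S' → c

Left-factoring transforms A → αβ₁ | αβ₂ into A → αA' and A' → β₁ | β₂
(α is the longest common prefix among the alternatives). Repeat until
no nonterminal has two alternatives with a common prefix.

Round 1: S has alternatives sharing prefix 'd'. Introduce S': S → d S'
  Add: S' → ε
  Add: S' → c

No remaining common prefixes — done.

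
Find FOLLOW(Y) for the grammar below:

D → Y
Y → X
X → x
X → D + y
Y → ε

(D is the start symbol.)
In D → Y: Y is at the end, add FOLLOW(D)

The FOLLOW sets referred to above (computed the same way, to a fixed point):
  FOLLOW(D) = { $, '+' }

Taking the union: FOLLOW(Y) = { $, '+' }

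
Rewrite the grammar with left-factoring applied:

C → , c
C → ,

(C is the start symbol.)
Left-factoring transforms A → αβ₁ | αβ₂ into A → αA' and A' → β₁ | β₂
(α is the longest common prefix among the alternatives). Repeat until
no nonterminal has two alternatives with a common prefix.

Round 1: C has alternatives sharing prefix ','. Introduce C': C → , C'
  Add: C' → c
  Add: C' → ε

No remaining common prefixes — done.

Resulting grammar:
C → , C'
C' → c
C' → ε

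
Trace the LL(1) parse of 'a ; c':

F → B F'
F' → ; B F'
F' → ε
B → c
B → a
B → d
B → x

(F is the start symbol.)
LL(1) parsing maintains a stack (initially the start symbol over $) and the input. At each step: if the stack top is a terminal, match it against the current input token; if it is a non-terminal N, replace it with the RHS of M[N, lookahead] (the unique production whose predict set contains the lookahead).

Stack is shown with the top on the left.

Stack     Input    Action
-------------------------
F $       a ; c $  output F → B F'
B F' $    a ; c $  output B → a
a F' $    a ; c $  match 'a'
F' $      ; c $    output F' → ; B F'
; B F' $  ; c $    match ';'
B F' $    c $      output B → c
c F' $    c $      match 'c'
F' $      $        output F' → ε
$         $        accept

The string is accepted.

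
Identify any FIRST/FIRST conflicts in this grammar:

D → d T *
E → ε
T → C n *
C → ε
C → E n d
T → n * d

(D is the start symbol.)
Yes. T → C n '*' / T → n '*' d on { 'n' }

A FIRST/FIRST conflict occurs when two productions N → α and N → β for the same non-terminal have FIRST(α) ∩ FIRST(β) ≠ ∅ (with ε ∈ FIRST of a nullable right-hand side, so two nullable alternatives also conflict).

FIRST sets of the non-terminals at (or reachable through a nullable prefix from) the front of some alternative:
  FIRST(C) = { 'n', ε }
  FIRST(E) = { ε }

Productions for T:
  T → C n *: FIRST = { 'n' }
  T → n * d: FIRST = { 'n' }
Productions for C:
  C → ε: FIRST = { ε }
  C → E n d: FIRST = { 'n' }
D, E have only one production, so no FIRST/FIRST conflict is possible there.

Conflict for T: T → C n * and T → n * d
  Overlap: { 'n' }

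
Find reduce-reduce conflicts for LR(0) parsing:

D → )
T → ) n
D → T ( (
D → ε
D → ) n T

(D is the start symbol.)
A reduce-reduce conflict occurs when an LR(0) state has two complete items [A → α .] and [B → β .] — both call for a reduction, and with no lookahead the parser cannot choose between them.

Augment with D' → D and build the canonical LR(0) collection (I0 = CLOSURE({[D' → . D]}), then GOTO on every symbol after a dot until no new states appear). It has 10 states:
  I0: { [D → . ) n T], [D → . )], [D → . T ( (], [D → .], [D' → . D], [T → . ) n] }  — shift, reduce
  I1: { [D → ) . n T], [D → ) .], [T → ) . n] }  — shift, reduce
  I2: { [D' → D .] }  — accept
  I3: { [D → T . ( (] }  — shift
  I4: { [D → T ( . (] }  — shift
  I5: { [D → T ( ( .] }  — reduce
  I6: { [D → ) n . T], [T → ) n .], [T → . ) n] }  — shift, reduce
  I7: { [T → ) . n] }  — shift
  I8: { [D → ) n T .] }  — reduce
  I9: { [T → ) n .] }  — reduce

No state contains more than one complete item.

Answer: No reduce-reduce conflicts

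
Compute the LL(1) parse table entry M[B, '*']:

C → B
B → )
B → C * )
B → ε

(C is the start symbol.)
B → C * ), B → ε

To find M[B, '*'], we find productions for B where '*' is in the predict set (PREDICT(N → α) = (FIRST(α) \ {ε}) ∪ (FOLLOW(N) if α ⇒* ε)).

Relevant sets:
  FIRST(C) = { ')', '*', ε }
  FOLLOW(B) = { $, '*' }

B → ): PREDICT = { ')' }
B → C * ): PREDICT = { ')', '*' }
  '*' is in predict set, so this production goes in M[B, '*']
B → ε: PREDICT = { $, '*' }
  '*' is in predict set, so this production goes in M[B, '*']

M[B, '*'] = B → C * ), B → ε  (a multiply-defined cell — the grammar is not LL(1))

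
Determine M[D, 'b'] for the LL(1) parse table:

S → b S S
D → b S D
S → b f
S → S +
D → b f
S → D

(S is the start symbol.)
D → b S D, D → b f

To find M[D, 'b'], we find productions for D where 'b' is in the predict set (PREDICT(N → α) = (FIRST(α) \ {ε}) ∪ (FOLLOW(N) if α ⇒* ε)).

D → b S D: PREDICT = { 'b' }
  'b' is in predict set, so this production goes in M[D, 'b']
D → b f: PREDICT = { 'b' }
  'b' is in predict set, so this production goes in M[D, 'b']

M[D, 'b'] = D → b S D, D → b f  (a multiply-defined cell — the grammar is not LL(1))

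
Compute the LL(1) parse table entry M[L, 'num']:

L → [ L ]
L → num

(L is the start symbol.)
To find M[L, 'num'], we find productions for L where 'num' is in the predict set (PREDICT(N → α) = (FIRST(α) \ {ε}) ∪ (FOLLOW(N) if α ⇒* ε)).

L → [ L ]: PREDICT = { '[' }
L → num: PREDICT = { 'num' }
  'num' is in predict set, so this production goes in M[L, 'num']

M[L, 'num'] = L → num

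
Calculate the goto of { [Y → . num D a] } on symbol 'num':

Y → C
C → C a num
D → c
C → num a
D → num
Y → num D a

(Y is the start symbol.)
{ [D → . c], [D → . num], [Y → num . D a] }

GOTO(I, 'num') = CLOSURE({ [A → αX.β] : [A → α.Xβ] ∈ I, X = 'num' })

Items with dot before 'num', with the dot advanced:
  [Y → . num D a] → [Y → num . D a]
Closure of the advanced items:
  [Y → num . D a] has the dot before D: add [D → . c], [D → . num]

GOTO = { [D → . c], [D → . num], [Y → num . D a] }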